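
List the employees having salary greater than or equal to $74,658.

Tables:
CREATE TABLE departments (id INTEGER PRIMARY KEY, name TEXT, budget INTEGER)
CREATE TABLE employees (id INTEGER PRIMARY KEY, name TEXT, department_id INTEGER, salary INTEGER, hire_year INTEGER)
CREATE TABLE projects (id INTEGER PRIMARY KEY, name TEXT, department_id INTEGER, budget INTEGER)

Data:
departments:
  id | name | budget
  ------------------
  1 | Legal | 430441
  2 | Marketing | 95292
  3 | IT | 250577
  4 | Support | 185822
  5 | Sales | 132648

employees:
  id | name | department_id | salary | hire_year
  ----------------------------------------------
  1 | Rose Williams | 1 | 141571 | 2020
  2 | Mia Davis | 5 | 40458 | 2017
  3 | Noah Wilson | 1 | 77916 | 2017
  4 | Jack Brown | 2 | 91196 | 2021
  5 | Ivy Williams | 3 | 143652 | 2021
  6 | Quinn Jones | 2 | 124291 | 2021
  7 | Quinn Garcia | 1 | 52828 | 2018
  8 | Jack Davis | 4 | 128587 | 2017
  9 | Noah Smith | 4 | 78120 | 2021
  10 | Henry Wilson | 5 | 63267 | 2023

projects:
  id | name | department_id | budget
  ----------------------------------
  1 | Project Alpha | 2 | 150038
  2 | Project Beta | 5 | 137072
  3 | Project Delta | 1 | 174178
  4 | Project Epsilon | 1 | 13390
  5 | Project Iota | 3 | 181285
SELECT name, salary FROM employees WHERE salary >= 74658

Execution result:
name | salary
Rose Williams | 141571
Noah Wilson | 77916
Jack Brown | 91196
Ivy Williams | 143652
Quinn Jones | 124291
Jack Davis | 128587
Noah Smith | 78120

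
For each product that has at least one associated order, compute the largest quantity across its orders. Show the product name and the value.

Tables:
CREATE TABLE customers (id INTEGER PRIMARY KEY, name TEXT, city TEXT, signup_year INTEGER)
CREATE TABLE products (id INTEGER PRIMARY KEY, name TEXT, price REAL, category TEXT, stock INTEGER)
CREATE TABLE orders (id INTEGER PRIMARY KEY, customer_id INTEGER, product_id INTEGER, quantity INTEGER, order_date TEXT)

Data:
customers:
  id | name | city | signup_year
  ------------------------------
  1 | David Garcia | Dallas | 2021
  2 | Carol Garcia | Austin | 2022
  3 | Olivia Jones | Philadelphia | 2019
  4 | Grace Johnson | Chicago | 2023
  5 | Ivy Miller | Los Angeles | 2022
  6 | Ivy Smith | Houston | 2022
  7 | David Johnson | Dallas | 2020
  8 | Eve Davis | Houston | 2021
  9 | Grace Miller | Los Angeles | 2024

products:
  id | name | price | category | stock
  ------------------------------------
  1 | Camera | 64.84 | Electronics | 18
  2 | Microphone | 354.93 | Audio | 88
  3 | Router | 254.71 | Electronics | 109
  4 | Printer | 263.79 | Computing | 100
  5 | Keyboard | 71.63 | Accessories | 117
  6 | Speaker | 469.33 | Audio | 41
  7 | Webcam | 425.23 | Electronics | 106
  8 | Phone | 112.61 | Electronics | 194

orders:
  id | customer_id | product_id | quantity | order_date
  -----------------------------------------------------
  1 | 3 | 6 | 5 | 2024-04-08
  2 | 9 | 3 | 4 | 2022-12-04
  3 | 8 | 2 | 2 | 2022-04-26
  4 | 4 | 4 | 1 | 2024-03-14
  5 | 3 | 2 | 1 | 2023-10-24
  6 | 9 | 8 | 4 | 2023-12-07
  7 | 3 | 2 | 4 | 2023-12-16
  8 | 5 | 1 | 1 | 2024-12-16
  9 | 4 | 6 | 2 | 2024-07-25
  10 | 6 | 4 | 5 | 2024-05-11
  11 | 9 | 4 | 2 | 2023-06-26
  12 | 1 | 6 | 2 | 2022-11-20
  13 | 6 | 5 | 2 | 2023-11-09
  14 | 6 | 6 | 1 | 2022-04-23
SELECT p.name, MAX(c.quantity) AS max_quantity FROM orders c JOIN products p ON c.product_id = p.id GROUP BY p.id, p.name

Execution result:
name | max_quantity
Camera | 1
Microphone | 4
Router | 4
Printer | 5
Keyboard | 2
Speaker | 5
Phone | 4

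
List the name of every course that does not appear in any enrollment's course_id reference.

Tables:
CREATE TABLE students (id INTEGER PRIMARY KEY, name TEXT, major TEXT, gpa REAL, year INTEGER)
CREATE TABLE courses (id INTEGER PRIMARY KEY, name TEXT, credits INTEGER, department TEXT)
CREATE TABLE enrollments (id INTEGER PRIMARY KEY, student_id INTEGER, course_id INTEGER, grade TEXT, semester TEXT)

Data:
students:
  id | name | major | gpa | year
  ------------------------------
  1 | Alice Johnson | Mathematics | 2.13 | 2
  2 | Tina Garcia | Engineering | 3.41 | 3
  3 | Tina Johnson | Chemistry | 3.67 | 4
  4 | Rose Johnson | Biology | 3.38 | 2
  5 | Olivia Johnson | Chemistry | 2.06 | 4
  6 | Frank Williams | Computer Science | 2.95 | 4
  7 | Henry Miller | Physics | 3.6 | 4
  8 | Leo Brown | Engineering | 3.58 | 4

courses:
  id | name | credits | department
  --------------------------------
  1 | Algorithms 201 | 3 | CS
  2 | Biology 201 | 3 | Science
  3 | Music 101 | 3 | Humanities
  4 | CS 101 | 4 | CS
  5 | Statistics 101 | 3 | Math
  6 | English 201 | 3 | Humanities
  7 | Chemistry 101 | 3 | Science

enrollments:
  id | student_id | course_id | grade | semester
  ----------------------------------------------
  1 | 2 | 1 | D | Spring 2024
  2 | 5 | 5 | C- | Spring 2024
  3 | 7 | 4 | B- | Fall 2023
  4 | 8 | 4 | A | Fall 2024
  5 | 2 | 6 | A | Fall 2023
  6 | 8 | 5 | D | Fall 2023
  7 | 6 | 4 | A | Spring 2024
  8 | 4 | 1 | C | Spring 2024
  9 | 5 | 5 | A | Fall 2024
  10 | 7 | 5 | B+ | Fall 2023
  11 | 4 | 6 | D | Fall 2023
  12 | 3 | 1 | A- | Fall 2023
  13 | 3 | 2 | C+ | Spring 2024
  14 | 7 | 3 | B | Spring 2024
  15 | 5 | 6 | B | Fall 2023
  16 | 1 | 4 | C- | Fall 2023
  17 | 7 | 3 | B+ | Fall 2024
SELECT p.name FROM courses p LEFT JOIN enrollments c ON c.course_id = p.id WHERE c.id IS NULL

Execution result:
Chemistry 101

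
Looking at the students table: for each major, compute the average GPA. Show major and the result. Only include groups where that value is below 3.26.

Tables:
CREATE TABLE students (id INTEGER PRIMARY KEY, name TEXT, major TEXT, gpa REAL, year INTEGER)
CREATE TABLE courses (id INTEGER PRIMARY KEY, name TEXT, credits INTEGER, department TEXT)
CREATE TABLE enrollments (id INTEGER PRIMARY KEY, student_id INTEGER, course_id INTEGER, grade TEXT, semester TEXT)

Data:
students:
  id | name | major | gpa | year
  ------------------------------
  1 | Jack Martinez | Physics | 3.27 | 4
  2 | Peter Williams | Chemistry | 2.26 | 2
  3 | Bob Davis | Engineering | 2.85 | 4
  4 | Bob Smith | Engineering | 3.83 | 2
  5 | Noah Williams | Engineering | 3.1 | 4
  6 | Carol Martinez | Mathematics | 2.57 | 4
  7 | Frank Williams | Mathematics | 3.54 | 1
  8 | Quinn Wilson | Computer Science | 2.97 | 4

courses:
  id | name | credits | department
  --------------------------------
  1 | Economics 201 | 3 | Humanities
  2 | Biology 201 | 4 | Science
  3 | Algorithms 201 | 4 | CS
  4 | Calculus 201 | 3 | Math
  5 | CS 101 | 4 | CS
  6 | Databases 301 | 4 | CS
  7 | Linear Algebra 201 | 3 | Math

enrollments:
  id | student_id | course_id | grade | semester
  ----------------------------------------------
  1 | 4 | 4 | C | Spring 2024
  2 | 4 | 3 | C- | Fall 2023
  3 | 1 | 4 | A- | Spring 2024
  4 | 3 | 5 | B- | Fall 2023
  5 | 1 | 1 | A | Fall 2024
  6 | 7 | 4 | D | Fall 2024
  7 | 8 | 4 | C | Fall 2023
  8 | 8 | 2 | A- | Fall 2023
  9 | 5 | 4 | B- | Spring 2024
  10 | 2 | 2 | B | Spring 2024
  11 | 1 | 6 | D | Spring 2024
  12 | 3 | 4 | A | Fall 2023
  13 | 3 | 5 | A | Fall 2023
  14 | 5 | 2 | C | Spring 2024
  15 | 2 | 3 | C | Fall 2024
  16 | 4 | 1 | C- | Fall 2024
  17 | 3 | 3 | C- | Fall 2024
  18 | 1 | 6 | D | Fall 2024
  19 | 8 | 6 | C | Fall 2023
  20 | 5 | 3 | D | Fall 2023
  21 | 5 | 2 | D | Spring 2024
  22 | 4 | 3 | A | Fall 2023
SELECT major, AVG(gpa) AS avg_gpa FROM students GROUP BY major HAVING AVG(gpa) < 3.26

Execution result:
major | avg_gpa
Chemistry | 2.26
Computer Science | 2.97
Mathematics | 3.06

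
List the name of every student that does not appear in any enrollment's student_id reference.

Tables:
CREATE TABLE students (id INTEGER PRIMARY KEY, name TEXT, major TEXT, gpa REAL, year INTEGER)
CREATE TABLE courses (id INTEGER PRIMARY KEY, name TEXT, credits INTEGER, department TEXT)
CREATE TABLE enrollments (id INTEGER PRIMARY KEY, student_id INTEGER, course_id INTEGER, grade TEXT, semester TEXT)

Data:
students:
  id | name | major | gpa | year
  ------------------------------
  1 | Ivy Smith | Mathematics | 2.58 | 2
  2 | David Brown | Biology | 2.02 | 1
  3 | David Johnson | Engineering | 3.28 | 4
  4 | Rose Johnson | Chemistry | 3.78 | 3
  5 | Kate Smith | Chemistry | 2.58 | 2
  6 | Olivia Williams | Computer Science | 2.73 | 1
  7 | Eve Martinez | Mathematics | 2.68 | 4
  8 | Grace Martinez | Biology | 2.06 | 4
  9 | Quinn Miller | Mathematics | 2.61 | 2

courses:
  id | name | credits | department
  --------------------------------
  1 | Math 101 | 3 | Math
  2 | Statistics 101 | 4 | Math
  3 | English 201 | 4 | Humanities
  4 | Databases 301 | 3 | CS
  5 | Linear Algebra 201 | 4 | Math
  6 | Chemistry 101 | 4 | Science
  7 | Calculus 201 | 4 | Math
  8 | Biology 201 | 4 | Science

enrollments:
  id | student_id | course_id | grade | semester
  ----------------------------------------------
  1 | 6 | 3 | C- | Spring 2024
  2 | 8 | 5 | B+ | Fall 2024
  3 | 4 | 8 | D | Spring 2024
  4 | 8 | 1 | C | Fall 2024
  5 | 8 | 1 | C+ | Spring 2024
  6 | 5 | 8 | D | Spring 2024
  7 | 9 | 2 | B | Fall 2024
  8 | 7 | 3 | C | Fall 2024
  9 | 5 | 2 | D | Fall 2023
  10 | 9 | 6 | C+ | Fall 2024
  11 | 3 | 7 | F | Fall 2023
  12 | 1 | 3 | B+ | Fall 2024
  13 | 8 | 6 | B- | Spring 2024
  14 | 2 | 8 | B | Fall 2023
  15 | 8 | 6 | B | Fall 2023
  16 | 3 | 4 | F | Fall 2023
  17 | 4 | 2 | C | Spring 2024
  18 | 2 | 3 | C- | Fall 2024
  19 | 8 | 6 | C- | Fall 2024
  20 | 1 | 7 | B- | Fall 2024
SELECT p.name FROM students p LEFT JOIN enrollments c ON c.student_id = p.id WHERE c.id IS NULL

Execution result:
(no rows)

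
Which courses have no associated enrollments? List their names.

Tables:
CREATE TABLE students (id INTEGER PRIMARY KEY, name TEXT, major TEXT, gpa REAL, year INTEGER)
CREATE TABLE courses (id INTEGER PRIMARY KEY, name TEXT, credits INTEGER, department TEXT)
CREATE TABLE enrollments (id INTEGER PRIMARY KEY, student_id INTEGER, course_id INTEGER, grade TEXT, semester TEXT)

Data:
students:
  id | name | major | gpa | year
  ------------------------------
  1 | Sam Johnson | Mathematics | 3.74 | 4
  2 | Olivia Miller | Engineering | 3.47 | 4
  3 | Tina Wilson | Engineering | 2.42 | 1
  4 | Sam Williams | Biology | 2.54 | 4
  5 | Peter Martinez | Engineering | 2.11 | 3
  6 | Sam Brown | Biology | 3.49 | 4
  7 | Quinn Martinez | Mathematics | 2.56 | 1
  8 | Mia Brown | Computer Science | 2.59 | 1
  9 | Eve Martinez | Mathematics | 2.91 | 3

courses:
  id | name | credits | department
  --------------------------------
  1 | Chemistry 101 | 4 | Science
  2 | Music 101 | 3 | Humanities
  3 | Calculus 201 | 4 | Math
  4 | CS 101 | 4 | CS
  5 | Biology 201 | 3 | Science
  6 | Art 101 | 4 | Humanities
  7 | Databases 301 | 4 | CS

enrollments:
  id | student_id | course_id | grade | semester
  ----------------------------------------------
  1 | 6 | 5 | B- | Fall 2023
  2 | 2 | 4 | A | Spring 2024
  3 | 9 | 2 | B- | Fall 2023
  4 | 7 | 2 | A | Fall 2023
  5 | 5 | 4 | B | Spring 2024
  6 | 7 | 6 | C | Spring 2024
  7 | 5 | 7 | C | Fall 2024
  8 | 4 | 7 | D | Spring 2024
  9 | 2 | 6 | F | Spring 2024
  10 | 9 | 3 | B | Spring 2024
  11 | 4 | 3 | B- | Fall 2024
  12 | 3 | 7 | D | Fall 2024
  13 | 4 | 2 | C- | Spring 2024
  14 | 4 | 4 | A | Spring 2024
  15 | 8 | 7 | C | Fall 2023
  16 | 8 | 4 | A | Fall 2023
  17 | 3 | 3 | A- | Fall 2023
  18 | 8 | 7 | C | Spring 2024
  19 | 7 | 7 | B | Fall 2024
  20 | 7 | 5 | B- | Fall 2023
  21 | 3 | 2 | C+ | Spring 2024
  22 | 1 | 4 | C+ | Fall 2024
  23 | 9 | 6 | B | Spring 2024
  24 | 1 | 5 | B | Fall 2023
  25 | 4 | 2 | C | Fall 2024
SELECT p.name FROM courses p LEFT JOIN enrollments c ON c.course_id = p.id WHERE c.id IS NULL

Execution result:
Chemistry 101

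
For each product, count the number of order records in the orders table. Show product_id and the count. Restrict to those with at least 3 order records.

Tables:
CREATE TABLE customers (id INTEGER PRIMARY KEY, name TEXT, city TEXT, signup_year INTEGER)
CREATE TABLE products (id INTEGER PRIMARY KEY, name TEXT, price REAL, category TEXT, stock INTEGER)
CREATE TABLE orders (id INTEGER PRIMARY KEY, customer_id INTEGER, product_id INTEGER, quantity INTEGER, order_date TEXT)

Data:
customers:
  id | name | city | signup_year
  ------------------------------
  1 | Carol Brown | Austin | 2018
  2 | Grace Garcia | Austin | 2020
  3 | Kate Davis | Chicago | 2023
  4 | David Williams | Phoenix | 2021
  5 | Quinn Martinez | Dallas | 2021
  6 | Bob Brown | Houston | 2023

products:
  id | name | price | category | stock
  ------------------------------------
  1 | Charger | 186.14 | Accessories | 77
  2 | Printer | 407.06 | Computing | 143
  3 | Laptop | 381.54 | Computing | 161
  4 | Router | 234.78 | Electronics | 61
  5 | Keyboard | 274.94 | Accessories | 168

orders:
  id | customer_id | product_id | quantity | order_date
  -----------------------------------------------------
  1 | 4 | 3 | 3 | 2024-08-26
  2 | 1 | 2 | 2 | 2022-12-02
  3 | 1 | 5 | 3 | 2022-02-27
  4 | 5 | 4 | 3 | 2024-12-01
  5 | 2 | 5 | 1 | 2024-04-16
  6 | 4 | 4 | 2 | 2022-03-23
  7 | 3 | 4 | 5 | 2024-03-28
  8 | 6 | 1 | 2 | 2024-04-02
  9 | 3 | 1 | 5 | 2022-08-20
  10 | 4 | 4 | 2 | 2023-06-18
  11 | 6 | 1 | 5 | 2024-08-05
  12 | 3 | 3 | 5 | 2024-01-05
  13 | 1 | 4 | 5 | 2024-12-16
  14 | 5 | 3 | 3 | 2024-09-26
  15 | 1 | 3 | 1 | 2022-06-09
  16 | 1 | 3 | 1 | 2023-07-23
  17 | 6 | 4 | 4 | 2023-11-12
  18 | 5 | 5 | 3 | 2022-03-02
SELECT product_id, COUNT(*) AS order_count FROM orders GROUP BY product_id HAVING COUNT(*) >= 3

Execution result:
product_id | order_count
1 | 3
3 | 5
4 | 6
5 | 3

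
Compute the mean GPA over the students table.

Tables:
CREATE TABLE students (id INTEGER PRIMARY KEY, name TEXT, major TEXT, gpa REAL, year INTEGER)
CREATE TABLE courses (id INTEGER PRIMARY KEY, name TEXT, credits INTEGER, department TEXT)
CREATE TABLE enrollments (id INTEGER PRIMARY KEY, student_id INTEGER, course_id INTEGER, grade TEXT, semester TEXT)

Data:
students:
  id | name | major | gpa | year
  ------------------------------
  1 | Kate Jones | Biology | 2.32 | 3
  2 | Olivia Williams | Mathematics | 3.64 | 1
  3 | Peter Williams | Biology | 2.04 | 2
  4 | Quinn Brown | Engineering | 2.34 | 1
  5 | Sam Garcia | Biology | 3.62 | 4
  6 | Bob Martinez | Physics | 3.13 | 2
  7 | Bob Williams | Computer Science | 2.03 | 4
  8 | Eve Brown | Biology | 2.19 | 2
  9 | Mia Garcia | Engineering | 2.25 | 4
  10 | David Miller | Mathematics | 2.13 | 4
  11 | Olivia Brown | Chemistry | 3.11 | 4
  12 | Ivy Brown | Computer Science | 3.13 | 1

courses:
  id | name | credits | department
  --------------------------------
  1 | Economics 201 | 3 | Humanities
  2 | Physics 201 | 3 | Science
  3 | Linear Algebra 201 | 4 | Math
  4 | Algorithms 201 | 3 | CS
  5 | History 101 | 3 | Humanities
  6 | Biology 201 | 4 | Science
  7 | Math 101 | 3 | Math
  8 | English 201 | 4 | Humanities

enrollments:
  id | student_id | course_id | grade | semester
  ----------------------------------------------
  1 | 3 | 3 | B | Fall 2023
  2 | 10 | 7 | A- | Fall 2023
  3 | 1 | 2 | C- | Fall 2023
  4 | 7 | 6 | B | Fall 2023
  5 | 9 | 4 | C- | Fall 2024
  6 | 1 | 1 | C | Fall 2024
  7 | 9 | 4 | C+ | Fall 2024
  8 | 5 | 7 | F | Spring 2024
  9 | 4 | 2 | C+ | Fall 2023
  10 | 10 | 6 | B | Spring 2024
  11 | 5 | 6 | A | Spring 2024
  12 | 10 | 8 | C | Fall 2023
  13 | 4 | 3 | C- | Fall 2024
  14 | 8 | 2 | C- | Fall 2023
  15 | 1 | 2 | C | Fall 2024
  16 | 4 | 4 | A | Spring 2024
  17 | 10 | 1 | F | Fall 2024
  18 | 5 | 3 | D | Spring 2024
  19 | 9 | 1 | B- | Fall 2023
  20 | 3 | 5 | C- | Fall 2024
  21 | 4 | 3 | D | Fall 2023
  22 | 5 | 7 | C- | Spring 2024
SELECT AVG(gpa) FROM students

Execution result:
2.66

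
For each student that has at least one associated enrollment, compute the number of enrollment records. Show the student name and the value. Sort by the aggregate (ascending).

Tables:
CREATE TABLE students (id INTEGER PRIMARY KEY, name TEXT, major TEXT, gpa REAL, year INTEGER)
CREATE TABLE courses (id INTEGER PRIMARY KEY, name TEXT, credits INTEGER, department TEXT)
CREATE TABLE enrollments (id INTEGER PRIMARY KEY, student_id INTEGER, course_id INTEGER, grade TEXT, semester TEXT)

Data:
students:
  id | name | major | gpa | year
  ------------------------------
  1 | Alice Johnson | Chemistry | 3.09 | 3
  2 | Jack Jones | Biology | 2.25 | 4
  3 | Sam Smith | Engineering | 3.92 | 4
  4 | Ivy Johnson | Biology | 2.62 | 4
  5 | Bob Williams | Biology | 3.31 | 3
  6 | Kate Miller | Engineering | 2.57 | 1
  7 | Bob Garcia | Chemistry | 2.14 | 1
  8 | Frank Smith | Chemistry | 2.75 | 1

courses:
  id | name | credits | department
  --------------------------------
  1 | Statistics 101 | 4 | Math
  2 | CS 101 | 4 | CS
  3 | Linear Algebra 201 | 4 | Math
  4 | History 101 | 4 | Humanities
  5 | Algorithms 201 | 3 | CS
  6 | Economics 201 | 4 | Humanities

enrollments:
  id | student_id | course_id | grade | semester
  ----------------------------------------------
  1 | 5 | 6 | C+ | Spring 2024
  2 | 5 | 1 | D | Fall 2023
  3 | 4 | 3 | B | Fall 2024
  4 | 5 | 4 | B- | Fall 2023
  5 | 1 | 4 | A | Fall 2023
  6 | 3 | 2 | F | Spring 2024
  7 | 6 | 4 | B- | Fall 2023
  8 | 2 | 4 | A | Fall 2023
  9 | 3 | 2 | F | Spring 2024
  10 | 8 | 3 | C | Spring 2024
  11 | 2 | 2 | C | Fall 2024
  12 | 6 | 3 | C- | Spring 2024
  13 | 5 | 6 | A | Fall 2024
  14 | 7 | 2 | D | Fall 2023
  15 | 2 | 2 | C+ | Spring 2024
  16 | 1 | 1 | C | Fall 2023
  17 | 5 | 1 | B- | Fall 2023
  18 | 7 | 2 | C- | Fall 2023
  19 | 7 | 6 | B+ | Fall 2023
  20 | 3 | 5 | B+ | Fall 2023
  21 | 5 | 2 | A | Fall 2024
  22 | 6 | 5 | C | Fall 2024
SELECT p.name, COUNT(*) AS n FROM enrollments c JOIN students p ON c.student_id = p.id GROUP BY p.id, p.name ORDER BY n ASC

Execution result:
name | n
Ivy Johnson | 1
Frank Smith | 1
Alice Johnson | 2
Jack Jones | 3
Sam Smith | 3
Kate Miller | 3
Bob Garcia | 3
Bob Williams | 6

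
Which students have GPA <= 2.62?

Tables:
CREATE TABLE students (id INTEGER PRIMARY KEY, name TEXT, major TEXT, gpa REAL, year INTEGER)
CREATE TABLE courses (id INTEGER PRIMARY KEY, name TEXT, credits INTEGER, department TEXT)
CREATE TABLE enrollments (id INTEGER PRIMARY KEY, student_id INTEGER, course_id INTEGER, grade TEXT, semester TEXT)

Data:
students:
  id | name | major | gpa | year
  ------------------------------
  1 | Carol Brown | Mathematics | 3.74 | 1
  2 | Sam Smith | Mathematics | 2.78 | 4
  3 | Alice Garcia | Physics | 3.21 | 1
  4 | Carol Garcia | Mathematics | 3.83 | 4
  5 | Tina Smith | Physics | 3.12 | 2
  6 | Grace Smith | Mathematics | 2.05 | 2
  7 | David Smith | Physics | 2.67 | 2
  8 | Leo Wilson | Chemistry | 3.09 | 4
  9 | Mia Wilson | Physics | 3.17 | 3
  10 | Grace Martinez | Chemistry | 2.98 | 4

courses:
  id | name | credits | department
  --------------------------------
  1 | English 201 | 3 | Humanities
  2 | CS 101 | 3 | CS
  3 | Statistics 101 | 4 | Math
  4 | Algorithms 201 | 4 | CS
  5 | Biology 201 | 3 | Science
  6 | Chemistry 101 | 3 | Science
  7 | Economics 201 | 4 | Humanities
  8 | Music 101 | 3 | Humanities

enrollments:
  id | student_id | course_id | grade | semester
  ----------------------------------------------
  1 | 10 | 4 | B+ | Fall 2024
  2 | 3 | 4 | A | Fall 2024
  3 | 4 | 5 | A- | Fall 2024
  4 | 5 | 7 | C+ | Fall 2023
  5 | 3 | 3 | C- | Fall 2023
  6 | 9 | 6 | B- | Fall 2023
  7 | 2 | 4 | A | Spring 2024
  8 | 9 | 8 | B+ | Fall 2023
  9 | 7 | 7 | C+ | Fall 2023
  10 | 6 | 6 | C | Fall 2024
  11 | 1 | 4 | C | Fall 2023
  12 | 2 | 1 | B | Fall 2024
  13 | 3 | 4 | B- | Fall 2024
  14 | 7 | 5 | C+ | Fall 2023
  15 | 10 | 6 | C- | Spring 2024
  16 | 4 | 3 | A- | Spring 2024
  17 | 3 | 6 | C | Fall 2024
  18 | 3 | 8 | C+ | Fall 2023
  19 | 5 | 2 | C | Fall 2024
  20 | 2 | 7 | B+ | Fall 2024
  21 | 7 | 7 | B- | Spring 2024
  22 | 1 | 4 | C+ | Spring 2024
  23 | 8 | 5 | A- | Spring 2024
SELECT name, gpa FROM students WHERE gpa <= 2.62

Execution result:
name | gpa
Grace Smith | 2.05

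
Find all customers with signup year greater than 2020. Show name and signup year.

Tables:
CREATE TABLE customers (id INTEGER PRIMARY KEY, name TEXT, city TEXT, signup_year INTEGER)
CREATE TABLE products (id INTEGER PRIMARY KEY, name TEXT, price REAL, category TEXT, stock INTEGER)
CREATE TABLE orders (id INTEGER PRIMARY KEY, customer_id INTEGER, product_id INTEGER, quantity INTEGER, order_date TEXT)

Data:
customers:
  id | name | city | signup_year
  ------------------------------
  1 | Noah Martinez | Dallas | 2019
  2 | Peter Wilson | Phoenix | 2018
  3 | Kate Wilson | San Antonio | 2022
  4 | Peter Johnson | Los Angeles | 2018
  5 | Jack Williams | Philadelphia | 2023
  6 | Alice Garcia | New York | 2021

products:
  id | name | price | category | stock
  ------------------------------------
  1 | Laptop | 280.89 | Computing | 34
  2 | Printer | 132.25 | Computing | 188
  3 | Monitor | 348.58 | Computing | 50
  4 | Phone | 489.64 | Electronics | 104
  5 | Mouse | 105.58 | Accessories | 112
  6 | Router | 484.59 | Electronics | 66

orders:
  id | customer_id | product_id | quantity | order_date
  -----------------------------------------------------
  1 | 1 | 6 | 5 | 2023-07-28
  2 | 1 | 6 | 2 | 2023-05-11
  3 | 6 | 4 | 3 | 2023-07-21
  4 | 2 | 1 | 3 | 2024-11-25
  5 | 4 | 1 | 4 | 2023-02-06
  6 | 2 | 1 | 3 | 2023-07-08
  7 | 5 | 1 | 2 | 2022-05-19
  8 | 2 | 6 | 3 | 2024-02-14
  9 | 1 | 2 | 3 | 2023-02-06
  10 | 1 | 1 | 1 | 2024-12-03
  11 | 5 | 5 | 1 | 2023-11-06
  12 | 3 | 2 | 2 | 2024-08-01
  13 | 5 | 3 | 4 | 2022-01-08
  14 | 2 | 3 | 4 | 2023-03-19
SELECT name, signup_year FROM customers WHERE signup_year > 2020

Execution result:
name | signup_year
Kate Wilson | 2022
Jack Williams | 2023
Alice Garcia | 2021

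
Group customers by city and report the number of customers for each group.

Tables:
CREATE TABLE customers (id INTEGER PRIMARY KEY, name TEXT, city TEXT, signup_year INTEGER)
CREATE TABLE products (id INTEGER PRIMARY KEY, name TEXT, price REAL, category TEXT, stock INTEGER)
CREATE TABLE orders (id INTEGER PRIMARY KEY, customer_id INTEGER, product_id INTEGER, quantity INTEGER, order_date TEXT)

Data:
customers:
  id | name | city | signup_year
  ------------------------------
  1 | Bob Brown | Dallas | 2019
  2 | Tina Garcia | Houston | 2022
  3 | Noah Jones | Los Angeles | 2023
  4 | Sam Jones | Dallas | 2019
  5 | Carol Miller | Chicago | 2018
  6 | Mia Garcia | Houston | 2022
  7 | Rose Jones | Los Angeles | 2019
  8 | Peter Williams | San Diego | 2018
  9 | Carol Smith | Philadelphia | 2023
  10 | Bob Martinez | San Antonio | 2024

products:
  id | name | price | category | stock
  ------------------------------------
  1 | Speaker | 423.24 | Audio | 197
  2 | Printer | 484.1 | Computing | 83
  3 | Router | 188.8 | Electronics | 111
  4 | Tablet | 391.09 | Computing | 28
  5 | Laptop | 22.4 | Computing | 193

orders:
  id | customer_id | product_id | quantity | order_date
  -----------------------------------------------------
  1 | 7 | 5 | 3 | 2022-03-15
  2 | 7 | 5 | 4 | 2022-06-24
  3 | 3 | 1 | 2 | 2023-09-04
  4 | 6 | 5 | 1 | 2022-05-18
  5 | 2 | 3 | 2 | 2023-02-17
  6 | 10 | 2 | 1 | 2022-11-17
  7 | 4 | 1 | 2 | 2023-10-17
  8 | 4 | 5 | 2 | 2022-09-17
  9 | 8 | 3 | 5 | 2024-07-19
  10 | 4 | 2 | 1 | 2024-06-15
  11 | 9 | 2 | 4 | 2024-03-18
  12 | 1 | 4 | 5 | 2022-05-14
SELECT city, COUNT(*) AS n FROM customers GROUP BY city

Execution result:
city | n
Chicago | 1
Dallas | 2
Houston | 2
Los Angeles | 2
Philadelphia | 1
San Antonio | 1
San Diego | 1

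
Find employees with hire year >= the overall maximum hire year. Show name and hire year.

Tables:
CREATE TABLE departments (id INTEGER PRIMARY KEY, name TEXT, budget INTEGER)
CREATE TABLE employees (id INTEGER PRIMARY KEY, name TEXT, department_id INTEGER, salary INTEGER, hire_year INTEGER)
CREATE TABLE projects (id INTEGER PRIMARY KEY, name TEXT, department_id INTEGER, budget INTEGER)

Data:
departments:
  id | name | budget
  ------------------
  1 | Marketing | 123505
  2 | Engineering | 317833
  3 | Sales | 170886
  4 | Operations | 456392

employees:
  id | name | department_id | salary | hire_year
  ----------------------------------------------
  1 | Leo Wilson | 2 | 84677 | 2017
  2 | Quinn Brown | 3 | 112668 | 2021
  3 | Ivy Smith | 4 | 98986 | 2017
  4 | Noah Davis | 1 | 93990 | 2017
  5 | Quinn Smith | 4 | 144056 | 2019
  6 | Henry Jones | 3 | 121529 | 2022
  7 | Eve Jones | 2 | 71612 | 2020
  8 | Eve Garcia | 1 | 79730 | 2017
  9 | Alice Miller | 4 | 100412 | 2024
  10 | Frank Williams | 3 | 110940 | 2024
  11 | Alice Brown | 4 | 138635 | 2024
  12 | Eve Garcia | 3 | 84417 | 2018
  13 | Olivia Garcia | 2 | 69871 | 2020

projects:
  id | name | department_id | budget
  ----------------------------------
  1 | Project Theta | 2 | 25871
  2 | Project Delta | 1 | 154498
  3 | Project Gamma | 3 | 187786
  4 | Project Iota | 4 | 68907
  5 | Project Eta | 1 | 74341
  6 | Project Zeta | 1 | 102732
SELECT name, hire_year FROM employees WHERE hire_year >= (SELECT MAX(hire_year) FROM employees)

Execution result:
name | hire_year
Alice Miller | 2024
Frank Williams | 2024
Alice Brown | 2024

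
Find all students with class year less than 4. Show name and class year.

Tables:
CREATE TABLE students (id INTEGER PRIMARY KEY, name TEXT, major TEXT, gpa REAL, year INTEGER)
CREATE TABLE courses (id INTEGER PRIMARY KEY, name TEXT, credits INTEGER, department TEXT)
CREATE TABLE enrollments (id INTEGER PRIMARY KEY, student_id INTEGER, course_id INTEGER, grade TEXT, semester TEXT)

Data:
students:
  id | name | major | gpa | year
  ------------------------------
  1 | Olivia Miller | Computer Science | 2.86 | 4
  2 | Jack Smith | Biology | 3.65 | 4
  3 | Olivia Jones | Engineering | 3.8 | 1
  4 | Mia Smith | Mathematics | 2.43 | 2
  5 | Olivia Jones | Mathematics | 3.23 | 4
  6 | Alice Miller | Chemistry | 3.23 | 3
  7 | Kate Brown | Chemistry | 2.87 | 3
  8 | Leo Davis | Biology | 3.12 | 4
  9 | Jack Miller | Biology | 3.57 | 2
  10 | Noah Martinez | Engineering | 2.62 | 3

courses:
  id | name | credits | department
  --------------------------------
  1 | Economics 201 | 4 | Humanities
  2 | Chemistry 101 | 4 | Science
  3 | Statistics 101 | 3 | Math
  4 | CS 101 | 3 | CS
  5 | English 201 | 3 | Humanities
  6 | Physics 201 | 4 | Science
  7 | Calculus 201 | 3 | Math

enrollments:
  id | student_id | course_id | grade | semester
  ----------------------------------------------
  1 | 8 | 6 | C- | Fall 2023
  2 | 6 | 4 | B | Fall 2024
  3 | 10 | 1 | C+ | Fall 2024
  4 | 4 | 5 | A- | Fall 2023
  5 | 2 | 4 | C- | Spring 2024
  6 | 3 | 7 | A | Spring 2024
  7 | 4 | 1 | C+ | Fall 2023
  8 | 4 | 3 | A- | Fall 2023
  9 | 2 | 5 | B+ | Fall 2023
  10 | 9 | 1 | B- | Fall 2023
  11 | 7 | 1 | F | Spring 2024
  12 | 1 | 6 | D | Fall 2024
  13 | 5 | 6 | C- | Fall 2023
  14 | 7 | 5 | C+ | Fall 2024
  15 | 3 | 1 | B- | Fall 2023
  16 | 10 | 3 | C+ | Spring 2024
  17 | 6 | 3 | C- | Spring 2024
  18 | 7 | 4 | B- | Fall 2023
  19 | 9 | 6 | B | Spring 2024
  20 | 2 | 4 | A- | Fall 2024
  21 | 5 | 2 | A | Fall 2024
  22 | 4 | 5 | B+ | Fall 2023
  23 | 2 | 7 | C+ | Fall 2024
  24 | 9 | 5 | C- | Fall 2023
SELECT name, year FROM students WHERE year < 4

Execution result:
name | year
Olivia Jones | 1
Mia Smith | 2
Alice Miller | 3
Kate Brown | 3
Jack Miller | 2
Noah Martinez | 3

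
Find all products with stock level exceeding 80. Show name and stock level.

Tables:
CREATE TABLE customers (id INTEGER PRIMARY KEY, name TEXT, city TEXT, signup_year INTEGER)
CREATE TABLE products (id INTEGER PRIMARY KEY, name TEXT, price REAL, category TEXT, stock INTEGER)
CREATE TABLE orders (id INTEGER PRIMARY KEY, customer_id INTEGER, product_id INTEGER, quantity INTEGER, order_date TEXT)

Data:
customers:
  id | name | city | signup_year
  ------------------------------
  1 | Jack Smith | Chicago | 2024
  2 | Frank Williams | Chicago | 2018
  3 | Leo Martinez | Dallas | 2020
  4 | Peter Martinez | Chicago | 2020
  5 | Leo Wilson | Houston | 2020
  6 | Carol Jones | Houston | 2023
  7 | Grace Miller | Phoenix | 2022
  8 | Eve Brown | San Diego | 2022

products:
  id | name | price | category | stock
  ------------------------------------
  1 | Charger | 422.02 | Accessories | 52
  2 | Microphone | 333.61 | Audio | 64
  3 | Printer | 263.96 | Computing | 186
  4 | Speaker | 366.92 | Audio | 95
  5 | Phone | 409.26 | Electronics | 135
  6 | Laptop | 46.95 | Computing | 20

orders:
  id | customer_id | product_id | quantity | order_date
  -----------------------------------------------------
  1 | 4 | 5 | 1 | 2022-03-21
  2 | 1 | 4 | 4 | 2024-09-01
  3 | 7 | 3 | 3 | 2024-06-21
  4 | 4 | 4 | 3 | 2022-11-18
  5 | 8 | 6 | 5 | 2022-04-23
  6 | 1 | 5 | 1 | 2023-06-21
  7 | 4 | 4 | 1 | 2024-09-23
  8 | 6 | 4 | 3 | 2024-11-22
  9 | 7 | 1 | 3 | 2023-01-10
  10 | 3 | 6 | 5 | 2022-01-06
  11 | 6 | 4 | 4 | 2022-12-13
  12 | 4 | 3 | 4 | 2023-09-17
SELECT name, stock FROM products WHERE stock > 80

Execution result:
name | stock
Printer | 186
Speaker | 95
Phone | 135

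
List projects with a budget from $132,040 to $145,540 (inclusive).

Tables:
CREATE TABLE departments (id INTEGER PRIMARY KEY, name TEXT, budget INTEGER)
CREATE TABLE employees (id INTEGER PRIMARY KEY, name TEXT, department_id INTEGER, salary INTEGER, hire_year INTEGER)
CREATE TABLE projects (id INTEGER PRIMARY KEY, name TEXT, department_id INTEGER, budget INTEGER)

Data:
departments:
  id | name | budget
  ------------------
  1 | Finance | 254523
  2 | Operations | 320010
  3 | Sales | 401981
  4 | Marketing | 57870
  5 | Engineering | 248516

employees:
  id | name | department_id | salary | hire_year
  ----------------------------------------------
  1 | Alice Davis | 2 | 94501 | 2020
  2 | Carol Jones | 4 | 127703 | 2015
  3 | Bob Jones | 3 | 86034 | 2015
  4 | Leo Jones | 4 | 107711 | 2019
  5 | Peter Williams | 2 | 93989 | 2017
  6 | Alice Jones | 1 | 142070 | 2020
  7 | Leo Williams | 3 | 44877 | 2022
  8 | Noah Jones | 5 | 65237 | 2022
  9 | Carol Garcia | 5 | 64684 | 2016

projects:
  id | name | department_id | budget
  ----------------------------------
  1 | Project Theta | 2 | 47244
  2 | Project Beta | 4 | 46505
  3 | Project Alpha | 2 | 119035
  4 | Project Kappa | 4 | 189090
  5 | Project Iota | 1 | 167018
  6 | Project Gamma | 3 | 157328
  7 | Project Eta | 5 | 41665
SELECT name, budget FROM projects WHERE budget BETWEEN 132040 AND 145540

Execution result:
(no rows)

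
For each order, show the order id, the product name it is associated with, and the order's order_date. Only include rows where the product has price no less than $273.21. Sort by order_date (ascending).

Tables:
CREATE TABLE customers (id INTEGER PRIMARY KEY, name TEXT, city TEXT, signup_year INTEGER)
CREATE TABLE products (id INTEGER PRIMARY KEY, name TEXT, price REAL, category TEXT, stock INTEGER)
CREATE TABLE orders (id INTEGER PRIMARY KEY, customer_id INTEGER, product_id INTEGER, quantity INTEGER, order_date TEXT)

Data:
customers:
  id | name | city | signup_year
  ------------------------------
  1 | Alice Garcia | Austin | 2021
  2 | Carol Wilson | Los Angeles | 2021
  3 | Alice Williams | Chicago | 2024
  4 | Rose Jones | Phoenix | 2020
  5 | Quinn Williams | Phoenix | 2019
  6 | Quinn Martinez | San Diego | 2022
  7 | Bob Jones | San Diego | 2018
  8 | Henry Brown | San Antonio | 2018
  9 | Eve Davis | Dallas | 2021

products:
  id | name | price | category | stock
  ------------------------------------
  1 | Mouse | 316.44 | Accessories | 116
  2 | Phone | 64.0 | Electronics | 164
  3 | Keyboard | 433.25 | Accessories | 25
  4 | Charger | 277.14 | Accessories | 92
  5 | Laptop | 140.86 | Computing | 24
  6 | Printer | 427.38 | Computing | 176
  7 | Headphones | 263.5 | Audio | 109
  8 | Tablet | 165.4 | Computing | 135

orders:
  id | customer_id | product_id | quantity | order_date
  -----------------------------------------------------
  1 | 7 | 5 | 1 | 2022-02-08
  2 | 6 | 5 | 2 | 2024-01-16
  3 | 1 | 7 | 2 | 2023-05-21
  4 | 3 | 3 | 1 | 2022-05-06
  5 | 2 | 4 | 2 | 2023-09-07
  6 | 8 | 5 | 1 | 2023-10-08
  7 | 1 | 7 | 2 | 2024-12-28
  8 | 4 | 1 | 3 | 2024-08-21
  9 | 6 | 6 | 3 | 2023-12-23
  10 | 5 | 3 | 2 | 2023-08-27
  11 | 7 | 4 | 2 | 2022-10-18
SELECT c.id, p.name AS product, c.order_date FROM orders c JOIN products p ON c.product_id = p.id WHERE p.price >= 273.21 ORDER BY c.order_date ASC

Execution result:
id | product | order_date
4 | Keyboard | 2022-05-06
11 | Charger | 2022-10-18
10 | Keyboard | 2023-08-27
5 | Charger | 2023-09-07
9 | Printer | 2023-12-23
8 | Mouse | 2024-08-21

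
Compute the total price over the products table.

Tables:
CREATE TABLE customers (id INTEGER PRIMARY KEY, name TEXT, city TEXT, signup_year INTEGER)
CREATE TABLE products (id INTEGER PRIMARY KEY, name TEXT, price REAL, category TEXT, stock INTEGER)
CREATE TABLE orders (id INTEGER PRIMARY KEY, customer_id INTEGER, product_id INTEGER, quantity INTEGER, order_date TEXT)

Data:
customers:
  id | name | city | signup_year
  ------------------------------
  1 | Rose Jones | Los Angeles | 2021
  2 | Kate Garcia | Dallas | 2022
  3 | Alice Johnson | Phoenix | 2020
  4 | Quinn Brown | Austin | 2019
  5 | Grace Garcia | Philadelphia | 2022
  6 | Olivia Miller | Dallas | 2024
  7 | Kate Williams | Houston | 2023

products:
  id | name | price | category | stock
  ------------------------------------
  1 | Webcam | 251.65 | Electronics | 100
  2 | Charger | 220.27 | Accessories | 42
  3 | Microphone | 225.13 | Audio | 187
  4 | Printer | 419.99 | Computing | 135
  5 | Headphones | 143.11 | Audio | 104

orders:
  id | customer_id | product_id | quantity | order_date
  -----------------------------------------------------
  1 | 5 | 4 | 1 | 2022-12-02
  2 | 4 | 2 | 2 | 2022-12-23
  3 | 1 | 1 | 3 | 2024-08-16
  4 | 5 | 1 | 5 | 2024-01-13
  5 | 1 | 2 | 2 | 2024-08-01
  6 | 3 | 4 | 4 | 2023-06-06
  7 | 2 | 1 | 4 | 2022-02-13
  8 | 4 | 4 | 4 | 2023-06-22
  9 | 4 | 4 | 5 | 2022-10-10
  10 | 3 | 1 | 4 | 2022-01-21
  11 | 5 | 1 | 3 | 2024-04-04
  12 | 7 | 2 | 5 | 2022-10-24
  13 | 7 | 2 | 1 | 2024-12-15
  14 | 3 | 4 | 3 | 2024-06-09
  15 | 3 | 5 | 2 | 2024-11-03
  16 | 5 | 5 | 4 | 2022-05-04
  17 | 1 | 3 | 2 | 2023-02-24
SELECT SUM(price) FROM products

Execution result:
1260.15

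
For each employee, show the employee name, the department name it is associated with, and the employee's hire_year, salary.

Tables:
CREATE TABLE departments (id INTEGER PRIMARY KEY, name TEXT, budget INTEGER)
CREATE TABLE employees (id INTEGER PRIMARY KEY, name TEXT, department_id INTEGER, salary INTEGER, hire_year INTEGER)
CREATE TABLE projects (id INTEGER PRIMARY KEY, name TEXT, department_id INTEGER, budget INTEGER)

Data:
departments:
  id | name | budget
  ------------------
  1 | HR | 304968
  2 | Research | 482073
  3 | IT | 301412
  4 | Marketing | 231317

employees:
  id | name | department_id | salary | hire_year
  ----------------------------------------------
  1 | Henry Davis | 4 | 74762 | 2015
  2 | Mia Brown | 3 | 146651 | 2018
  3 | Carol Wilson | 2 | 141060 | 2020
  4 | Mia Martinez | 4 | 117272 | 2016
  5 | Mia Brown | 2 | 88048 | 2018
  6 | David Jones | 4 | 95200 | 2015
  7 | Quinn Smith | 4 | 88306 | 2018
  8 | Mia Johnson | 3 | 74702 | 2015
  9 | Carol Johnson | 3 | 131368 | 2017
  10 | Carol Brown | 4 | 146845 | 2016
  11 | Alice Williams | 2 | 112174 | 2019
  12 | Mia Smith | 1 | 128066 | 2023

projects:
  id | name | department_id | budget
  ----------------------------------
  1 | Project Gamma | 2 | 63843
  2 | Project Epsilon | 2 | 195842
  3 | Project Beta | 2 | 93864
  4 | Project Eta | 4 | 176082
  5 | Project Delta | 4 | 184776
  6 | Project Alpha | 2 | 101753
SELECT c.name, p.name AS department, c.hire_year, c.salary FROM employees c JOIN departments p ON c.department_id = p.id

Execution result:
name | department | hire_year | salary
Henry Davis | Marketing | 2015 | 74762
Mia Brown | IT | 2018 | 146651
Carol Wilson | Research | 2020 | 141060
Mia Martinez | Marketing | 2016 | 117272
Mia Brown | Research | 2018 | 88048
David Jones | Marketing | 2015 | 95200
Quinn Smith | Marketing | 2018 | 88306
Mia Johnson | IT | 2015 | 74702
Carol Johnson | IT | 2017 | 131368
Carol Brown | Marketing | 2016 | 146845
Alice Williams | Research | 2019 | 112174
Mia Smith | HR | 2023 | 128066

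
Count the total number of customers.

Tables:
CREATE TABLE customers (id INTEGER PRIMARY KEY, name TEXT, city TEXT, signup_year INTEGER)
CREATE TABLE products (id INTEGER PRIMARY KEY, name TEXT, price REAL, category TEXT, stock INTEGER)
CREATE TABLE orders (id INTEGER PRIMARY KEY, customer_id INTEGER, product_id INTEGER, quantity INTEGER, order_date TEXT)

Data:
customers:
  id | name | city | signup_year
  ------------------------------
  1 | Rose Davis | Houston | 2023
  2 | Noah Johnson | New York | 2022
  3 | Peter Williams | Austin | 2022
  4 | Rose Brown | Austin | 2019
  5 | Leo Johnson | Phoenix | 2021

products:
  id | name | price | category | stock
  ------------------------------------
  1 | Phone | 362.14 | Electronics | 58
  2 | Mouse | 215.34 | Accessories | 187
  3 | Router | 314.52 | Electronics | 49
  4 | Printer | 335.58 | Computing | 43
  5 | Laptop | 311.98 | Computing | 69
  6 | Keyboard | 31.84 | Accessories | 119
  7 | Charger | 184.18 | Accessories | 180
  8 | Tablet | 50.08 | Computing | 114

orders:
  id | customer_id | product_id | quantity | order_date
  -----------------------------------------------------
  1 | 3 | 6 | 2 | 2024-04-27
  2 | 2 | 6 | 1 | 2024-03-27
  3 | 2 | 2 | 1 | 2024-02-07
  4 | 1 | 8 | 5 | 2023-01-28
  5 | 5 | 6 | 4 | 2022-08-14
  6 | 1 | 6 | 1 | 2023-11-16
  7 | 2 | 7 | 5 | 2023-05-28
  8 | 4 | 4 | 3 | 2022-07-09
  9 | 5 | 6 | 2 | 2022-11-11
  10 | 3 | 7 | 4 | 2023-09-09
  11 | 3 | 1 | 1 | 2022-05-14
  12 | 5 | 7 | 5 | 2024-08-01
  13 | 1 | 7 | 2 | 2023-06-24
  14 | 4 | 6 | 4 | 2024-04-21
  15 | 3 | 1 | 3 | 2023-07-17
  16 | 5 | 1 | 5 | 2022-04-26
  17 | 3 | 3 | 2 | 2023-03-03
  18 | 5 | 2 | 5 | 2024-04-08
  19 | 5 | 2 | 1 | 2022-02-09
SELECT COUNT(*) FROM customers

Execution result:
5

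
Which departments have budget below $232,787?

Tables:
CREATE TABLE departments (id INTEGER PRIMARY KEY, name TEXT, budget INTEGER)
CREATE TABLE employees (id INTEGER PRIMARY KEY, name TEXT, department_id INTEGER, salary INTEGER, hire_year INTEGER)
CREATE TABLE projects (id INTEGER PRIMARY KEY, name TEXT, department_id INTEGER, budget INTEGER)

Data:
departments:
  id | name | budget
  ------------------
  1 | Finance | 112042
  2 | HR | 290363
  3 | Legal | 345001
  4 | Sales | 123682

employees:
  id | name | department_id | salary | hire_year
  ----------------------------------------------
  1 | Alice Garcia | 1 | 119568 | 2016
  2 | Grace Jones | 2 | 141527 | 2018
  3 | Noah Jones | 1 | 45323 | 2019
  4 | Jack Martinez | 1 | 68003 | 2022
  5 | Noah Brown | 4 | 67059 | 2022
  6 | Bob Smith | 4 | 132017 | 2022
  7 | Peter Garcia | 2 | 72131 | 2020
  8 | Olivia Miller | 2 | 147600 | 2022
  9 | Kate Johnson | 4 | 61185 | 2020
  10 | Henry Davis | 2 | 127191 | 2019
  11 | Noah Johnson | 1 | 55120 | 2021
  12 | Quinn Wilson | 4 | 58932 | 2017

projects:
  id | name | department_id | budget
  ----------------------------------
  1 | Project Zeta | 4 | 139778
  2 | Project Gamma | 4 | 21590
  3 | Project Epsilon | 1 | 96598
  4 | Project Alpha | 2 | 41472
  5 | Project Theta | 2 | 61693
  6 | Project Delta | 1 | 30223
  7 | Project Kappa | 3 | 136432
SELECT name, budget FROM departments WHERE budget < 232787

Execution result:
name | budget
Finance | 112042
Sales | 123682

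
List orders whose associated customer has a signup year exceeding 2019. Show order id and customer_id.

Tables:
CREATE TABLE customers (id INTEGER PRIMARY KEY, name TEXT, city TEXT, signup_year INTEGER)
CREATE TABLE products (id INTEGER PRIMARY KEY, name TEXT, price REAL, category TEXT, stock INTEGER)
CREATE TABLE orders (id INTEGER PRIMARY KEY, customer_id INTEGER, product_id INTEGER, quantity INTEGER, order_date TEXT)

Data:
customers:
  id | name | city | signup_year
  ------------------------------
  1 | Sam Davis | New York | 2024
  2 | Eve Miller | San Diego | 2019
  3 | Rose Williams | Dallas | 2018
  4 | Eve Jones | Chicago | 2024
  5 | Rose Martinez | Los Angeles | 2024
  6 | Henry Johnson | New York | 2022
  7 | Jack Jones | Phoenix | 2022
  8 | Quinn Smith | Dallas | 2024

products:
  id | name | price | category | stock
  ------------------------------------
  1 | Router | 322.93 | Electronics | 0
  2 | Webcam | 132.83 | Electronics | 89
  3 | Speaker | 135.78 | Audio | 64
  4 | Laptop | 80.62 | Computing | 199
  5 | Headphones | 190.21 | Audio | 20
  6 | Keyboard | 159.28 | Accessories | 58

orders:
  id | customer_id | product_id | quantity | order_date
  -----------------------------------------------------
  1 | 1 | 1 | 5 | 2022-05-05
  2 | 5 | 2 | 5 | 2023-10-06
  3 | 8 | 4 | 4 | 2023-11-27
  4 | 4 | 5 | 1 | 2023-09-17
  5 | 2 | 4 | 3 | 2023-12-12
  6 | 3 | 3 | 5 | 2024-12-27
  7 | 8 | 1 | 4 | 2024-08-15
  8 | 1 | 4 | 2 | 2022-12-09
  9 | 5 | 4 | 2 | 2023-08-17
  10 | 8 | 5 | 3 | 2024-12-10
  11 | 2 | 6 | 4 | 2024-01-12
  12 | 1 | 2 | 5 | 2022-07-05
SELECT id, customer_id FROM orders WHERE customer_id IN (SELECT id FROM customers WHERE signup_year > 2019)

Execution result:
id | customer_id
1 | 1
2 | 5
3 | 8
4 | 4
7 | 8
8 | 1
9 | 5
10 | 8
12 | 1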